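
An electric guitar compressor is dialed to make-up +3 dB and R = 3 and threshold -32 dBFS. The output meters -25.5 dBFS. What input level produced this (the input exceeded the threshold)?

Before make-up, the level was -25.5 − 3 = -28.5 dBFS.
That's 3.5 dB above the -32 dBFS threshold.
Before 3:1 compression the overshoot was 3.5 × 3 = 10.5 dB, so input = -32 + 10.5 = -21.5 dBFS.

-21.5 dBFS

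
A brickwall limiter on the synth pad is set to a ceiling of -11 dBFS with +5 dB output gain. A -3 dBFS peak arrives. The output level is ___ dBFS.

-6 dBFS

A brickwall limiter is an ∞:1 compressor: any input above the ceiling is clamped to -11 dBFS.
Output gain then adds 5 dB: -11 + 5 = -6 dBFS.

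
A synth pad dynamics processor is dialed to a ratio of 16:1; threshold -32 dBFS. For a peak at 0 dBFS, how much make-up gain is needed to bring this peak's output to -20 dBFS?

Without make-up, output = threshold + overshoot/16 = -32 + 2 = -30 dBFS.
Gap to target: 10 dB.

10 dB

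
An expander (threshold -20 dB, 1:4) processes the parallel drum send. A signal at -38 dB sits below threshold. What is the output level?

Below threshold, a 1:4 expander applies gain = (4−1)×(T − x) of attenuation.
(4−1) × 18 = 54 dB, so output = -38 − 54 = -92 dB.

-92 dB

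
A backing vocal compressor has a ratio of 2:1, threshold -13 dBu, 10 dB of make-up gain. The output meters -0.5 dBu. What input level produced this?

-8 dBu

Before make-up, the level was -0.5 − 10 = -10.5 dBu.
The compressed level sits -10.5 − (-13) = 2.5 dB over threshold.
Input overshoot = R × output overshoot = 5 dB → input = -13 + 5 = -8 dBu.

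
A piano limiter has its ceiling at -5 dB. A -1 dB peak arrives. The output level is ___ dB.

-5 dB

The limiter clamps the peak to its -5 dB ceiling.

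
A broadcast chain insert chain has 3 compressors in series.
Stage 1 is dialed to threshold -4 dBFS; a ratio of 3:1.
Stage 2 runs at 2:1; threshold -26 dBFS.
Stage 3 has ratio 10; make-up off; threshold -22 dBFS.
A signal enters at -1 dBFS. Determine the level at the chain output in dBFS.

Stage 1: -1 dBFS is 3 dB over -4 dBFS; at 3:1 that becomes 1 dB over, giving -3 dBFS.
Stage 2: -3 dBFS is 23 dB over -26 dBFS; at 2:1 that becomes 11.5 dB over, giving -14.5 dBFS.
Stage 3: overshoot 7.5 dB → 7.5/10 = 0.75 dB → -21.25 dBFS.

-21.25 dBFS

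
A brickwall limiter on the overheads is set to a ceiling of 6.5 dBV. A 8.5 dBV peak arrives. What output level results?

6.5 dBV

The limiter clamps the peak to its 6.5 dBV ceiling.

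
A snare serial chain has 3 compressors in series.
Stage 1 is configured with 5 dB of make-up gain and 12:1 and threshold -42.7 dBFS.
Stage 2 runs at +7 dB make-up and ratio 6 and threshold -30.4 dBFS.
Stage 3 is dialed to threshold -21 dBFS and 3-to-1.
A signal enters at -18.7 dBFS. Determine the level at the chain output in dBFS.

-28.7 dBFS

Stage 1: overshoot 24 dB → 24/12 = 2 dB → -40.7 dBFS; +5 dB make-up → -35.7 dBFS.
Stage 2: below threshold (-35.7 ≤ -30.4); passes unchanged; make-up brings it to -28.7 dBFS.
Stage 3: below threshold (-28.7 ≤ -21); passes unchanged; output -28.7 dBFS.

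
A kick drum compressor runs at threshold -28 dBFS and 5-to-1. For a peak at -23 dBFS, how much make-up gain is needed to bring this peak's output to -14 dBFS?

Without make-up, output = threshold + overshoot/5 = -28 + 1 = -27 dBFS.
Gap to target: 13 dB.

13 dB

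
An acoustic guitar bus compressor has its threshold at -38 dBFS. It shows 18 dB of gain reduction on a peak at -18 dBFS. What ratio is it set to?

Input overshoot = -18 − (-38) = 20 dB.
Output overshoot = 20 − 18 = 2 dB.
Ratio = input overshoot / output overshoot = 20 / 2 = 10.

10:1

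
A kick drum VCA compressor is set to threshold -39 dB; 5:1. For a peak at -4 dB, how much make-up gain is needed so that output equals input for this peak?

The peak compresses to -39 + 35/5 = -32 dB.
To reach -4 dB requires -4 − (-32) = 28 dB of make-up.

28 dB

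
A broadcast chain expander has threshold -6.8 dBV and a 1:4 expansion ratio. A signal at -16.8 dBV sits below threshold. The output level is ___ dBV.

-46.8 dBV

Undershoot = (-6.8) − (-16.8) = 10 dB.
At 1:4, that expands to 40 dB under threshold.
Output = -6.8 − 40 = -46.8 dBV.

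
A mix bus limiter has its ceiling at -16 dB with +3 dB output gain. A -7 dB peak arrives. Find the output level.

A brickwall limiter is an ∞:1 compressor: any input above the ceiling is clamped to -16 dB.
Output gain then adds 3 dB: -16 + 3 = -13 dB.

-13 dB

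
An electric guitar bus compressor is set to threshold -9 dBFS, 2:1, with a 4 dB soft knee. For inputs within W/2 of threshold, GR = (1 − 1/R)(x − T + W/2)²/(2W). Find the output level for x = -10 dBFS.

-10.0625 dBFS

x − T + W/2 = -10 − (-9) + 2 = 1.
GR = (1 − 1/2) × 1² / 8 = 0.5 × 1 / 8 = 0.0625 dB.
Output = -10 − 0.0625 = -10.0625 dBFS.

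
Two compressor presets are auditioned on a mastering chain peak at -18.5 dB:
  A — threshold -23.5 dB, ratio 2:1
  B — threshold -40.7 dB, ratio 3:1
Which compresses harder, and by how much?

B, by 12.3 dB

A: overshoot 5 dB → output overshoot 2.5 dB → GR 2.5 dB.
B: overshoot 22.2 dB → output overshoot 7.4 dB → GR 14.8 dB.
B applies 12.3 dB more gain reduction.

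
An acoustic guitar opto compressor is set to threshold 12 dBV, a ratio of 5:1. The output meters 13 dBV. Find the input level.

Post-compression overshoot = 13 − 12 = 1 dB.
Undo the ratio: input overshoot = 1 × 5 = 5 dB, giving input = 17 dBV.

17 dBV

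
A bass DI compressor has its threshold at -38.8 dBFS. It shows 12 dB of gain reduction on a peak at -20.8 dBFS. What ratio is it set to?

Input overshoot = -20.8 − (-38.8) = 18 dB.
Output overshoot = 18 − 12 = 6 dB.
Ratio = input overshoot / output overshoot = 18 / 6 = 3.

3:1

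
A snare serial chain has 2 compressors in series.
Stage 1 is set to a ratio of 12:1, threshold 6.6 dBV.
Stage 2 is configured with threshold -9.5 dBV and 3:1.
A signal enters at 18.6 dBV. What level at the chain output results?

Stage 1: 18.6 dBV is 12 dB over 6.6 dBV; at 12:1 that becomes 1 dB over, giving 7.6 dBV.
Stage 2: 17.1 dB above -9.5 dBV, reduced 3:1 to 5.7 dB above → -3.8 dBV.

-3.8 dBV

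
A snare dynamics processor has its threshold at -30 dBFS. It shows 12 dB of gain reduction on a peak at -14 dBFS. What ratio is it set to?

4:1

Input overshoot = -14 − (-30) = 16 dB.
Output overshoot = 16 − 12 = 4 dB.
Ratio = input overshoot / output overshoot = 16 / 4 = 4.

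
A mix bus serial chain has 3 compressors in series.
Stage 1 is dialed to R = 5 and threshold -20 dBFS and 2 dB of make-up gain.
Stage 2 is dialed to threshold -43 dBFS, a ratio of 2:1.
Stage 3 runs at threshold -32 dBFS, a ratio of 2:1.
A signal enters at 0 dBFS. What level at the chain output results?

Stage 1: 0 dBFS is 20 dB over -20 dBFS; at 5:1 that becomes 4 dB over, giving -16 dBFS; +2 dB make-up → -14 dBFS.
Stage 2: overshoot 29 dB → 29/2 = 14.5 dB → -28.5 dBFS.
Stage 3: -28.5 dBFS is 3.5 dB over -32 dBFS; at 2:1 that becomes 1.75 dB over, giving -30.25 dBFS.

-30.25 dBFS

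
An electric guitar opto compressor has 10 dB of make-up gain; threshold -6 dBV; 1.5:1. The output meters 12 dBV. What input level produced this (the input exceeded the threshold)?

6 dBV

Remove make-up: 12 − 10 = 2 dBV.
That's 8 dB above the -6 dBV threshold.
Undo the ratio: input overshoot = 8 × 1.5 = 12 dB, giving input = 6 dBV.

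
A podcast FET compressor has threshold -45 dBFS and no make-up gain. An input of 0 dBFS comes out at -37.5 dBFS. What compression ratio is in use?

Input overshoot = 0 − (-45) = 45 dB; output overshoot = -37.5 − (-45) = 7.5 dB.
Ratio = 45 / 7.5 = 6.

6:1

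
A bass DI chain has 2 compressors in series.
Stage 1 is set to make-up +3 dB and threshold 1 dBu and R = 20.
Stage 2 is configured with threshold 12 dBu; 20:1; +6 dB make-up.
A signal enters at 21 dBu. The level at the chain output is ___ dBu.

Stage 1: 21 dBu is 20 dB over 1 dBu; at 20:1 that becomes 1 dB over, giving 2 dBu; +3 dB make-up → 5 dBu.
Stage 2: 5 dBu ≤ 12 dBu, so stage 2 doesn't engage; make-up brings it to 11 dBu.

11 dBu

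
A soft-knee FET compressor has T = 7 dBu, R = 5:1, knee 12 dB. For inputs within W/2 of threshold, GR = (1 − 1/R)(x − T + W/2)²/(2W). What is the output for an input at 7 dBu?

x − T + W/2 = 7 − 7 + 6 = 6.
GR = (1 − 1/5) × 6² / 24 = 0.8 × 36 / 24 = 1.2 dB.
Output = 7 − 1.2 = 5.8 dBu.

5.8 dBu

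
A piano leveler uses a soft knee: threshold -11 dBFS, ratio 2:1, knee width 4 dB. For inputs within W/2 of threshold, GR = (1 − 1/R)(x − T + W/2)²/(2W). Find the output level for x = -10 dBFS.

x − T + W/2 = -10 − (-11) + 2 = 3.
GR = (1 − 1/2) × 3² / 8 = 0.5 × 9 / 8 = 0.5625 dB.
Output = -10 − 0.5625 = -10.5625 dBFS.

-10.5625 dBFS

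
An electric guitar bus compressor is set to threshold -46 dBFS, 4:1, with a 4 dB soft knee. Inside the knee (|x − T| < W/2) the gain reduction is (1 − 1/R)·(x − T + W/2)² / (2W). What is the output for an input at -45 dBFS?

-45.84375 dBFS

x − T + W/2 = -45 − (-46) + 2 = 3.
GR = (1 − 1/4) × 3² / 8 = 0.75 × 9 / 8 = 0.84375 dB.
Output = -45 − 0.84375 = -45.84375 dBFS.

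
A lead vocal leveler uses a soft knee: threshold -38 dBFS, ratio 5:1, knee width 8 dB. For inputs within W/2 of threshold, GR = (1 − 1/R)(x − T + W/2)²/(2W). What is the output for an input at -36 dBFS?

x − T + W/2 = -36 − (-38) + 4 = 6.
GR = (1 − 1/5) × 6² / 16 = 0.8 × 36 / 16 = 1.8 dB.
Output = -36 − 1.8 = -37.8 dBFS.

-37.8 dBFS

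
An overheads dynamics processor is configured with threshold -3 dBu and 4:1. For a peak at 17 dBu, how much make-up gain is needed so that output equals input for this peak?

Overshoot 20 dB → 20/4 = 5 dB after compression, so the compressed level is -3 + 5 = 2 dBu.
Make-up = target − compressed = 17 − 2 = 15 dB.

15 dB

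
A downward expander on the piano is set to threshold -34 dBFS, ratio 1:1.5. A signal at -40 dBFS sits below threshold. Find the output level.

Below threshold, a 1:1.5 expander applies gain = (1.5−1)×(T − x) of attenuation.
(1.5−1) × 6 = 3 dB, so output = -40 − 3 = -43 dBFS.

-43 dBFS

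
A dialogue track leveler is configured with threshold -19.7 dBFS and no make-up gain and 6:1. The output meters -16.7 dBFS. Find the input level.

That's 3 dB above the -19.7 dBFS threshold.
Before 6:1 compression the overshoot was 3 × 6 = 18 dB, so input = -19.7 + 18 = -1.7 dBFS.

-1.7 dBFS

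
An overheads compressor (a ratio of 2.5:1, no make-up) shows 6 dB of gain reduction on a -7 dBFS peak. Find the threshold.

-17 dBFS

Input is 10 dB above T (since output overshoot × R = input overshoot: (-13 − T)·2.5 = -7 − T gives T = -17 dBFS).
Check: -17 + (-7 − (-17))/2.5 = -17 + 4 = -13 dBFS. ✓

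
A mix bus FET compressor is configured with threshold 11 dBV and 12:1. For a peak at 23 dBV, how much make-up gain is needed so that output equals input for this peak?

Overshoot 12 dB → 12/12 = 1 dB after compression, so the compressed level is 11 + 1 = 12 dBV.
Make-up = target − compressed = 23 − 12 = 11 dB.

11 dB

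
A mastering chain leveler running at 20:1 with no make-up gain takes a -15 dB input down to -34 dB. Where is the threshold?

Input is 20 dB above T (since output overshoot × R = input overshoot: (-34 − T)·20 = -15 − T gives T = -35 dB).
Check: -35 + (-15 − (-35))/20 = -35 + 1 = -34 dB. ✓

-35 dB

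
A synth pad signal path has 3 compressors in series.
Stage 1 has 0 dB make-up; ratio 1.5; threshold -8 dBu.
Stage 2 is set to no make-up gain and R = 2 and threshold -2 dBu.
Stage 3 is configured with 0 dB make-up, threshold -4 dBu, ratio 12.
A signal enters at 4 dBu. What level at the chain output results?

Stage 1: overshoot 12 dB → 12/1.5 = 8 dB → 0 dBu.
Stage 2: 0 dBu is 2 dB over -2 dBu; at 2:1 that becomes 1 dB over, giving -1 dBu.
Stage 3: overshoot 3 dB → 3/12 = 0.25 dB → -3.75 dBu.

-3.75 dBu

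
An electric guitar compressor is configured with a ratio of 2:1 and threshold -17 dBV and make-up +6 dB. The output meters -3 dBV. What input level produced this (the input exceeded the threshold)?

Remove make-up: -3 − 6 = -9 dBV.
The compressed level sits -9 − (-17) = 8 dB over threshold.
Before 2:1 compression the overshoot was 8 × 2 = 16 dB, so input = -17 + 16 = -1 dBV.

-1 dBV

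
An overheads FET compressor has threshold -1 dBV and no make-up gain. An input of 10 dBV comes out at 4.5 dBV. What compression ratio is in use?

Input overshoot = 10 − (-1) = 11 dB; output overshoot = 4.5 − (-1) = 5.5 dB.
Ratio = 11 / 5.5 = 2.

2:1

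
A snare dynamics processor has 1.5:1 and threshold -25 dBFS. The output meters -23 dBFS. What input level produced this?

That's 2 dB above the -25 dBFS threshold.
Before 1.5:1 compression the overshoot was 2 × 1.5 = 3 dB, so input = -25 + 3 = -22 dBFS.

-22 dBFS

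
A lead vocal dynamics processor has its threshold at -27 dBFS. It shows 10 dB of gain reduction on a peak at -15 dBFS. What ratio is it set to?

Input overshoot = -15 − (-27) = 12 dB.
Output overshoot = 12 − 10 = 2 dB.
Ratio = input overshoot / output overshoot = 12 / 2 = 6.

6:1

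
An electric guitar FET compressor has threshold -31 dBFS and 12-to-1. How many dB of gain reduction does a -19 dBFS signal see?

11 dB

Overshoot = -19 − (-31) = 12 dB.
A 12:1 ratio leaves 1 dB of that excess.
GR = overshoot in − overshoot out = 12 − 1 = 11 dB.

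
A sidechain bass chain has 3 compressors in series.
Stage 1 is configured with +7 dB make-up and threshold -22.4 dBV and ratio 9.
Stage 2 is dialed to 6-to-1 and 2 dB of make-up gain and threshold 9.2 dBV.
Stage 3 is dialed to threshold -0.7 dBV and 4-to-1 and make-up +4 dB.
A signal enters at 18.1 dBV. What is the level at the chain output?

-4.9 dBV

Stage 1: overshoot 40.5 dB → 40.5/9 = 4.5 dB → -17.9 dBV; +7 dB make-up → -10.9 dBV.
Stage 2: below threshold (-10.9 ≤ 9.2); passes unchanged; make-up brings it to -8.9 dBV.
Stage 3: -8.9 dBV is at or below the -0.7 dBV threshold — no compression; make-up brings it to -4.9 dBV.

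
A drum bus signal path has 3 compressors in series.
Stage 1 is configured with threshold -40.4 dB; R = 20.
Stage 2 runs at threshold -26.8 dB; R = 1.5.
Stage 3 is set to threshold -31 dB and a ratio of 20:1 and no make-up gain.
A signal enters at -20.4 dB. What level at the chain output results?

Stage 1: overshoot 20 dB → 20/20 = 1 dB → -39.4 dB.
Stage 2: -39.4 dB is at or below the -26.8 dB threshold — no compression; output -39.4 dB.
Stage 3: -39.4 dB ≤ -31 dB, so stage 3 doesn't engage; output -39.4 dB.

-39.4 dB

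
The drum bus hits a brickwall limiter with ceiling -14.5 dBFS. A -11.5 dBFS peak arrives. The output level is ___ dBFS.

-14.5 dBFS

A brickwall limiter is an ∞:1 compressor: any input above the ceiling is clamped to -14.5 dBFS.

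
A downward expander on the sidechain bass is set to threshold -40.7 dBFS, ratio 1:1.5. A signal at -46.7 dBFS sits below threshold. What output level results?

-49.7 dBFS

The input is 6 dB below the -40.7 dBFS threshold.
A 1:1.5 expander multiplies undershoot by 1.5: 6 × 1.5 = 9 dB below threshold.
Output = -40.7 − 9 = -49.7 dBFS.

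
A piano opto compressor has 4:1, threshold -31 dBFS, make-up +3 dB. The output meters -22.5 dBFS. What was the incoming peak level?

-9 dBFS

Before make-up, the level was -22.5 − 3 = -25.5 dBFS.
The compressed level sits -25.5 − (-31) = 5.5 dB over threshold.
Before 4:1 compression the overshoot was 5.5 × 4 = 22 dB, so input = -31 + 22 = -9 dBFS.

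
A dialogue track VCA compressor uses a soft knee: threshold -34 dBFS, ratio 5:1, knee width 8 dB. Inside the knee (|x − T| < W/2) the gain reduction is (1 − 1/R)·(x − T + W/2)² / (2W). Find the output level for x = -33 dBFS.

x − T + W/2 = -33 − (-34) + 4 = 5.
GR = (1 − 1/5) × 5² / 16 = 0.8 × 25 / 16 = 1.25 dB.
Output = -33 − 1.25 = -34.25 dBFS.

-34.25 dBFS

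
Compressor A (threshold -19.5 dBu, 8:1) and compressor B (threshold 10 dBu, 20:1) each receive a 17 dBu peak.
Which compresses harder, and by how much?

A, by 25.2875 dB

A: GR = 36.5 − 36.5/8 = 31.9375 dB.
B: GR = 7 − 7/20 = 6.65 dB.
A applies 25.2875 dB more gain reduction.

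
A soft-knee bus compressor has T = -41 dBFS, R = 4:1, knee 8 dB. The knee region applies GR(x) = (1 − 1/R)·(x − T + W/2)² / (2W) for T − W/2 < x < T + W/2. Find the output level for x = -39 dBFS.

-40.6875 dBFS

x − T + W/2 = -39 − (-41) + 4 = 6.
GR = (1 − 1/4) × 6² / 16 = 0.75 × 36 / 16 = 1.6875 dB.
Output = -39 − 1.6875 = -40.6875 dBFS.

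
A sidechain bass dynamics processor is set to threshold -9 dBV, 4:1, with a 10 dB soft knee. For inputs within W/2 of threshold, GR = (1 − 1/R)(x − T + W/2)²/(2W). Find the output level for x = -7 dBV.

-8.8375 dBV

x − T + W/2 = -7 − (-9) + 5 = 7.
GR = (1 − 1/4) × 7² / 20 = 0.75 × 49 / 20 = 1.8375 dB.
Output = -7 − 1.8375 = -8.8375 dBV.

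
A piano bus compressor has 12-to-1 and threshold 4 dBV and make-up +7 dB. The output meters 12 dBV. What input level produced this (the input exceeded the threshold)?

Before make-up, the level was 12 − 7 = 5 dBV.
Post-compression overshoot = 5 − 4 = 1 dB.
Undo the ratio: input overshoot = 1 × 12 = 12 dB, giving input = 16 dBV.

16 dBV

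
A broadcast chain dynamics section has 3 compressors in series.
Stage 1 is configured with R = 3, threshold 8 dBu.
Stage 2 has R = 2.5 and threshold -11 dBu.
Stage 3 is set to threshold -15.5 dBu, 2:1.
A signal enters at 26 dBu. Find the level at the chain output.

-8.25 dBu

Stage 1: 18 dB above 8 dBu, reduced 3:1 to 6 dB above → 14 dBu.
Stage 2: 14 dBu is 25 dB over -11 dBu; at 2.5:1 that becomes 10 dB over, giving -1 dBu.
Stage 3: overshoot 14.5 dB → 14.5/2 = 7.25 dB → -8.25 dBu.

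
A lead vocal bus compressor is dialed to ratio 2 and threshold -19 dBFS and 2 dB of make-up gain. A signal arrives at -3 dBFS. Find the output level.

The input is 16 dB above the -19 dBFS threshold.
At 2:1 the overshoot is divided by 2, leaving 8 dB above threshold.
That puts the output at -11 dBFS; make-up adds 2 dB, giving -9 dBFS.

-9 dBFS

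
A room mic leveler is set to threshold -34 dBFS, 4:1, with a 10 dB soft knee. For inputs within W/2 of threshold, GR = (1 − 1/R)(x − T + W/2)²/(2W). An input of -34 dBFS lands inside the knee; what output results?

x − T + W/2 = -34 − (-34) + 5 = 5.
GR = (1 − 1/4) × 5² / 20 = 0.75 × 25 / 20 = 0.9375 dB.
Output = -34 − 0.9375 = -34.9375 dBFS.

-34.9375 dBFS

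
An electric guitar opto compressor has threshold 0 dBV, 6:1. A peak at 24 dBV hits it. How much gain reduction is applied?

20 dB

The signal is 24 dB above threshold.
After 6:1 compression the overshoot becomes 24/6 = 4 dB.
So the signal is attenuated by 24 − 4 = 20 dB.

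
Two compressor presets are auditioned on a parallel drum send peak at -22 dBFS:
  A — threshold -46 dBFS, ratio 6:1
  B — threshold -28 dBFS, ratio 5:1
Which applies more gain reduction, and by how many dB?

A, by 15.2 dB

A: 24 dB over, compressed to 4 dB over, so 20 dB of GR.
B: 6 dB over, compressed to 1.2 dB over, so 4.8 dB of GR.
Difference: 15.2 dB in favour of A.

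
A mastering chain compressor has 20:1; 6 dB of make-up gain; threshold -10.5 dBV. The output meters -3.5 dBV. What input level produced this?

9.5 dBV

Before make-up, the level was -3.5 − 6 = -9.5 dBV.
That's 1 dB above the -10.5 dBV threshold.
Input overshoot = R × output overshoot = 20 dB → input = -10.5 + 20 = 9.5 dBV.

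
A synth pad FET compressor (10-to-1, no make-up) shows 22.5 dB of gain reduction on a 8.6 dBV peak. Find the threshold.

Let T be the threshold. Output overshoot = (input overshoot)/R, so -13.9 − T = (8.6 − T)/10.
10·(-13.9 − T) = 8.6 − T → 9·T = -139 − 8.6 = -147.6.
T = -147.6/9 = -16.4 dBV.

-16.4 dBV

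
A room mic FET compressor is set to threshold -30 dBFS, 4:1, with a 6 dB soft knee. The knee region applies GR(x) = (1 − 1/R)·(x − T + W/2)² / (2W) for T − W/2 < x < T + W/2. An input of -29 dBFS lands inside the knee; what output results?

x − T + W/2 = -29 − (-30) + 3 = 4.
GR = (1 − 1/4) × 4² / 12 = 0.75 × 16 / 12 = 1 dB.
Output = -29 − 1 = -30 dBFS.

-30 dBFS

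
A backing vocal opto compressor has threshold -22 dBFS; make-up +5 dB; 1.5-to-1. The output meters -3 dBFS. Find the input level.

-1 dBFS

Stripping the +5 dB make-up gives -8 dBFS at the gain stage.
The compressed level sits -8 − (-22) = 14 dB over threshold.
Undo the ratio: input overshoot = 14 × 1.5 = 21 dB, giving input = -1 dBFS.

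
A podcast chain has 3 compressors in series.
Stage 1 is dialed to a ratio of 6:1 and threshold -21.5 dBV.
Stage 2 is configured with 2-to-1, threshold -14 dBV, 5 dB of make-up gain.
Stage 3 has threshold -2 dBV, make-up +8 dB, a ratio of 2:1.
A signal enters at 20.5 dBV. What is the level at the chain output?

Stage 1: 20.5 dBV is 42 dB over -21.5 dBV; at 6:1 that becomes 7 dB over, giving -14.5 dBV.
Stage 2: -14.5 dBV is at or below the -14 dBV threshold — no compression; make-up brings it to -9.5 dBV.
Stage 3: -9.5 dBV ≤ -2 dBV, so stage 3 doesn't engage; make-up brings it to -1.5 dBV.

-1.5 dBV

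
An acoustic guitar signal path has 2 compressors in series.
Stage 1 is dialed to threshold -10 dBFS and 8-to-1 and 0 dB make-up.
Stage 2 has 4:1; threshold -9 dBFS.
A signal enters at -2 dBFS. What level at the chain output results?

-9 dBFS

Stage 1: -2 dBFS is 8 dB over -10 dBFS; at 8:1 that becomes 1 dB over, giving -9 dBFS.
Stage 2: -9 dBFS ≤ -9 dBFS, so stage 2 doesn't engage; output -9 dBFS.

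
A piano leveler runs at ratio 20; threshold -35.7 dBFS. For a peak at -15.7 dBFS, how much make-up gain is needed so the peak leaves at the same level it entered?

The peak compresses to -35.7 + 20/20 = -34.7 dBFS.
To reach -15.7 dBFS requires -15.7 − (-34.7) = 19 dB of make-up.

19 dB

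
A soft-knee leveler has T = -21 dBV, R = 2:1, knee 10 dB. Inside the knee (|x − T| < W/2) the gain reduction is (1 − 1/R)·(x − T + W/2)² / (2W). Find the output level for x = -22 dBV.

x − T + W/2 = -22 − (-21) + 5 = 4.
GR = (1 − 1/2) × 4² / 20 = 0.5 × 16 / 20 = 0.4 dB.
Output = -22 − 0.4 = -22.4 dBV.

-22.4 dBV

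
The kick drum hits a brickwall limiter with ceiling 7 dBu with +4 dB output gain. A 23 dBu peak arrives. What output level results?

11 dBu

At ∞:1, everything above 7 dBu is held at the ceiling.
Output gain then adds 4 dB: 7 + 4 = 11 dBu.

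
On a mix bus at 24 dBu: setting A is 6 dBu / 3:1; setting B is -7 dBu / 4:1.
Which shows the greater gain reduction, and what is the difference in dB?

B, by 11.25 dB

A: 18 dB over, compressed to 6 dB over, so 12 dB of GR.
B: 31 dB over, compressed to 7.75 dB over, so 23.25 dB of GR.
Difference: 11.25 dB in favour of B.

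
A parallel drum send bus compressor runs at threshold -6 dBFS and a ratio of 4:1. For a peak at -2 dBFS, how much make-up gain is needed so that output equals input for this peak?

3 dB

Without make-up, output = threshold + overshoot/4 = -6 + 1 = -5 dBFS.
Gap to target: 3 dB.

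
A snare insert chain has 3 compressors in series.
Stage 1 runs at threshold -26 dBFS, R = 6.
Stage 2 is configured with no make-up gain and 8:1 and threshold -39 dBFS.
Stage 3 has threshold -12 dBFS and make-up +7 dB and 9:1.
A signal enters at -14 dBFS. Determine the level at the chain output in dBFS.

Stage 1: -14 dBFS is 12 dB over -26 dBFS; at 6:1 that becomes 2 dB over, giving -24 dBFS.
Stage 2: 15 dB above -39 dBFS, reduced 8:1 to 1.875 dB above → -37.125 dBFS.
Stage 3: -37.125 dBFS ≤ -12 dBFS, so stage 3 doesn't engage; make-up brings it to -30.125 dBFS.

-30.125 dBFS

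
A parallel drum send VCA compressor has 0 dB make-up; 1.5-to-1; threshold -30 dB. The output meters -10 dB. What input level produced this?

0 dB

The compressed level sits -10 − (-30) = 20 dB over threshold.
Before 1.5:1 compression the overshoot was 20 × 1.5 = 30 dB, so input = -30 + 30 = 0 dB.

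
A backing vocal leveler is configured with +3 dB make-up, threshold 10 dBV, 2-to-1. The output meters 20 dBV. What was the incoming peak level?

24 dBV

Before make-up, the level was 20 − 3 = 17 dBV.
The compressed level sits 17 − 10 = 7 dB over threshold.
Before 2:1 compression the overshoot was 7 × 2 = 14 dB, so input = 10 + 14 = 24 dBV.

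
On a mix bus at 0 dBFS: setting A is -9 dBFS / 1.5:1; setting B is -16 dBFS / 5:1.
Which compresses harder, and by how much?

A: 9 dB over, compressed to 6 dB over, so 3 dB of GR.
B: 16 dB over, compressed to 3.2 dB over, so 12.8 dB of GR.
Difference: 9.8 dB in favour of B.

B, by 9.8 dB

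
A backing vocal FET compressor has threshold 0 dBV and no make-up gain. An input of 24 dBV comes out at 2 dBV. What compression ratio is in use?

12:1

Input overshoot = 24 − 0 = 24 dB; output overshoot = 2 − 0 = 2 dB.
Ratio = 24 / 2 = 12.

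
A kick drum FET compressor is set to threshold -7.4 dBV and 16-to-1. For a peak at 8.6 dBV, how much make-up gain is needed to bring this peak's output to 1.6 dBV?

8 dB

Overshoot 16 dB → 16/16 = 1 dB after compression, so the compressed level is -7.4 + 1 = -6.4 dBV.
Make-up = target − compressed = 1.6 − (-6.4) = 8 dB.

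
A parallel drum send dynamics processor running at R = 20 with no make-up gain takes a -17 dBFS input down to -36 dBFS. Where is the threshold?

-37 dBFS

Input is 20 dB above T (since output overshoot × R = input overshoot: (-36 − T)·20 = -17 − T gives T = -37 dBFS).
Check: -37 + (-17 − (-37))/20 = -37 + 1 = -36 dBFS. ✓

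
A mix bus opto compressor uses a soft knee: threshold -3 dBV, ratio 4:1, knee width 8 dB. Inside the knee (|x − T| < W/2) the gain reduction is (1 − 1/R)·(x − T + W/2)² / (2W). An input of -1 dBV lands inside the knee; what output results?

x − T + W/2 = -1 − (-3) + 4 = 6.
GR = (1 − 1/4) × 6² / 16 = 0.75 × 36 / 16 = 1.6875 dB.
Output = -1 − 1.6875 = -2.6875 dBV.

-2.6875 dBV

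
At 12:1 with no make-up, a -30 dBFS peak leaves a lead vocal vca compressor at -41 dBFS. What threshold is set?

Let T be the threshold. Output overshoot = (input overshoot)/R, so -41 − T = (-30 − T)/12.
12·(-41 − T) = -30 − T → 11·T = -492 − (-30) = -462.
T = -462/11 = -42 dBFS.

-42 dBFS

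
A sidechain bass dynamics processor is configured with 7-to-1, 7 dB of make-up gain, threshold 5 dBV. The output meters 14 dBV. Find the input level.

Before make-up, the level was 14 − 7 = 7 dBV.
The compressed level sits 7 − 5 = 2 dB over threshold.
Input overshoot = R × output overshoot = 14 dB → input = 5 + 14 = 19 dBV.

19 dBV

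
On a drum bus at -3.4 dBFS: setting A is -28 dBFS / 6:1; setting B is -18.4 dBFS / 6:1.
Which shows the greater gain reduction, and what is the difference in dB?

A: 24.6 dB over, compressed to 4.1 dB over, so 20.5 dB of GR.
B: 15 dB over, compressed to 2.5 dB over, so 12.5 dB of GR.
Difference: 8 dB in favour of A.

A, by 8 dB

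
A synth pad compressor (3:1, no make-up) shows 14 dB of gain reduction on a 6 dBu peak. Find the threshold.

-15 dBu

Input is 21 dB above T (since output overshoot × R = input overshoot: (-8 − T)·3 = 6 − T gives T = -15 dBu).
Check: -15 + (6 − (-15))/3 = -15 + 7 = -8 dBu. ✓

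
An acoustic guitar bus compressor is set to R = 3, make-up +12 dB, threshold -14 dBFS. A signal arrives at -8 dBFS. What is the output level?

Overshoot: -8 − (-14) = 6 dB.
At 3:1 the overshoot is divided by 3, leaving 2 dB above threshold.
That puts the output at -12 dBFS; make-up adds 12 dB, giving 0 dBFS.

0 dBFS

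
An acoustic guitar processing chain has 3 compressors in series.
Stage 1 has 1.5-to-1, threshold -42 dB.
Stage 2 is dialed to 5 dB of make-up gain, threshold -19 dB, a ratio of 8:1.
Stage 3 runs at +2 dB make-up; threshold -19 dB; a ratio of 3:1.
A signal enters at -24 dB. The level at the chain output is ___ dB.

Stage 1: 18 dB above -42 dB, reduced 1.5:1 to 12 dB above → -30 dB.
Stage 2: -30 dB ≤ -19 dB, so stage 2 doesn't engage; make-up brings it to -25 dB.
Stage 3: -25 dB is at or below the -19 dB threshold — no compression; make-up brings it to -23 dB.

-23 dB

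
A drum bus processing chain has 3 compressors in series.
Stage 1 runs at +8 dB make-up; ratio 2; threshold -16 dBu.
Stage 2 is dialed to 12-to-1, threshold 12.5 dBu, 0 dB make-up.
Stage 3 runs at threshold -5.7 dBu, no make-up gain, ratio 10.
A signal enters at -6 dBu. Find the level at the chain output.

Stage 1: -6 dBu is 10 dB over -16 dBu; at 2:1 that becomes 5 dB over, giving -11 dBu; +8 dB make-up → -3 dBu.
Stage 2: -3 dBu ≤ 12.5 dBu, so stage 2 doesn't engage; output -3 dBu.
Stage 3: 2.7 dB above -5.7 dBu, reduced 10:1 to 0.27 dB above → -5.43 dBu.

-5.43 dBu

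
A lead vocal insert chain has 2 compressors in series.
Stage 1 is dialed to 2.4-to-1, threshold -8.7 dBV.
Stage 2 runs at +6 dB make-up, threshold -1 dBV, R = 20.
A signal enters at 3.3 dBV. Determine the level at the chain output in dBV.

2.3 dBV

Stage 1: 12 dB above -8.7 dBV, reduced 2.4:1 to 5 dB above → -3.7 dBV.
Stage 2: -3.7 dBV is at or below the -1 dBV threshold — no compression; make-up brings it to 2.3 dBV.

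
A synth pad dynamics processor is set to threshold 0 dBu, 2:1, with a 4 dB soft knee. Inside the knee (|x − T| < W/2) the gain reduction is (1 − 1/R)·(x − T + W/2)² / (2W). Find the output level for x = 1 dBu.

x − T + W/2 = 1 − 0 + 2 = 3.
GR = (1 − 1/2) × 3² / 8 = 0.5 × 9 / 8 = 0.5625 dB.
Output = 1 − 0.5625 = 0.4375 dBu.

0.4375 dBu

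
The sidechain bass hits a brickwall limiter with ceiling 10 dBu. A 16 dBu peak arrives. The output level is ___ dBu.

The limiter clamps the peak to its 10 dBu ceiling.

10 dBu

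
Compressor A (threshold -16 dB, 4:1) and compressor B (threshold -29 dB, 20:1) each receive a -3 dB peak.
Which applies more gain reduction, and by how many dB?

A: 13 dB over, compressed to 3.25 dB over, so 9.75 dB of GR.
B: 26 dB over, compressed to 1.3 dB over, so 24.7 dB of GR.
B reduces 14.95 dB more.

B, by 14.95 dB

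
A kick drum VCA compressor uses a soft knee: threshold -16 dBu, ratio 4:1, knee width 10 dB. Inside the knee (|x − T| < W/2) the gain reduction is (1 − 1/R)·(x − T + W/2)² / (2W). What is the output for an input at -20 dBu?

-20.0375 dBu

x − T + W/2 = -20 − (-16) + 5 = 1.
GR = (1 − 1/4) × 1² / 20 = 0.75 × 1 / 20 = 0.0375 dB.
Output = -20 − 0.0375 = -20.0375 dBu.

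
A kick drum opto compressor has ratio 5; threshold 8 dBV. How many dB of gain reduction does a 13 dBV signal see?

The signal is 5 dB above threshold.
After 5:1 compression the overshoot becomes 5/5 = 1 dB.
So the signal is attenuated by 5 − 1 = 4 dB.

4 dB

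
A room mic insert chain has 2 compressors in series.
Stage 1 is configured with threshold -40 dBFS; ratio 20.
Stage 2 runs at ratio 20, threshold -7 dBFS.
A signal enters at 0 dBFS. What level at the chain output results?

Stage 1: overshoot 40 dB → 40/20 = 2 dB → -38 dBFS.
Stage 2: -38 dBFS is at or below the -7 dBFS threshold — no compression; output -38 dBFS.

-38 dBFS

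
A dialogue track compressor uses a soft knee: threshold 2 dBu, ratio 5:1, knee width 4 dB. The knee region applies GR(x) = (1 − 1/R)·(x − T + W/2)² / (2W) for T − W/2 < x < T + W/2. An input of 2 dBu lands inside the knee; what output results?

x − T + W/2 = 2 − 2 + 2 = 2.
GR = (1 − 1/5) × 2² / 8 = 0.8 × 4 / 8 = 0.4 dB.
Output = 2 − 0.4 = 1.6 dBu.

1.6 dBu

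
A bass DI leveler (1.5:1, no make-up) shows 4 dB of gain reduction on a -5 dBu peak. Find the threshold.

Input is 12 dB above T (since output overshoot × R = input overshoot: (-9 − T)·1.5 = -5 − T gives T = -17 dBu).
Check: -17 + (-5 − (-17))/1.5 = -17 + 8 = -9 dBu. ✓

-17 dBu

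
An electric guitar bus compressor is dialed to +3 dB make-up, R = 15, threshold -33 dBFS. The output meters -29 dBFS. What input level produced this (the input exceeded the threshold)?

Stripping the +3 dB make-up gives -32 dBFS at the gain stage.
That's 1 dB above the -33 dBFS threshold.
Before 15:1 compression the overshoot was 1 × 15 = 15 dB, so input = -33 + 15 = -18 dBFS.

-18 dBFS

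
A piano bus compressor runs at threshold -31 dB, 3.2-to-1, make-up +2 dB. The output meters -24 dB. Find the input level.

Stripping the +2 dB make-up gives -26 dB at the gain stage.
Post-compression overshoot = -26 − (-31) = 5 dB.
Before 3.2:1 compression the overshoot was 5 × 3.2 = 16 dB, so input = -31 + 16 = -15 dB.

-15 dB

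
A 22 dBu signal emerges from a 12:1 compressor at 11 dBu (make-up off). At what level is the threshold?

Input is 12 dB above T (since output overshoot × R = input overshoot: (11 − T)·12 = 22 − T gives T = 10 dBu).
Check: 10 + (22 − 10)/12 = 10 + 1 = 11 dBu. ✓

10 dBu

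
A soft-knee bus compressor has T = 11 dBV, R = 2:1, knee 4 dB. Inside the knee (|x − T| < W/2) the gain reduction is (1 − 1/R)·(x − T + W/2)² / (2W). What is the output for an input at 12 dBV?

x − T + W/2 = 12 − 11 + 2 = 3.
GR = (1 − 1/2) × 3² / 8 = 0.5 × 9 / 8 = 0.5625 dB.
Output = 12 − 0.5625 = 11.4375 dBV.

11.4375 dBV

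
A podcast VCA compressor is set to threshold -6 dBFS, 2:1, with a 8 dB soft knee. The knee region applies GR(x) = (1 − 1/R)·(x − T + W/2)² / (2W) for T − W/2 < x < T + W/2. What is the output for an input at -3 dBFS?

x − T + W/2 = -3 − (-6) + 4 = 7.
GR = (1 − 1/2) × 7² / 16 = 0.5 × 49 / 16 = 1.53125 dB.
Output = -3 − 1.53125 = -4.53125 dBFS.

-4.53125 dBFS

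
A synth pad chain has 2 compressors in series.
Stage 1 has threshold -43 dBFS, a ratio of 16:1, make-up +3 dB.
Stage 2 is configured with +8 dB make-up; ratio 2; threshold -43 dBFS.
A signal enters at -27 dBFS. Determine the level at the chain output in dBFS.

-33 dBFS

Stage 1: 16 dB above -43 dBFS, reduced 16:1 to 1 dB above → -42 dBFS; +3 dB make-up → -39 dBFS.
Stage 2: -39 dBFS is 4 dB over -43 dBFS; at 2:1 that becomes 2 dB over, giving -41 dBFS; +8 dB make-up → -33 dBFS.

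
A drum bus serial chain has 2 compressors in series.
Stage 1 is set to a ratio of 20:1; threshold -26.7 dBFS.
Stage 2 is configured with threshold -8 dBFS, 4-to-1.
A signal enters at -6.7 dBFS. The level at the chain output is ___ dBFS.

Stage 1: -6.7 dBFS is 20 dB over -26.7 dBFS; at 20:1 that becomes 1 dB over, giving -25.7 dBFS.
Stage 2: below threshold (-25.7 ≤ -8); passes unchanged; output -25.7 dBFS.

-25.7 dBFS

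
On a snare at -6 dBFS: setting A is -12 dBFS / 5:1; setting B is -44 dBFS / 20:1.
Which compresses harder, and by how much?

B, by 31.3 dB

A: 6 dB over, compressed to 1.2 dB over, so 4.8 dB of GR.
B: 38 dB over, compressed to 1.9 dB over, so 36.1 dB of GR.
B applies 31.3 dB more gain reduction.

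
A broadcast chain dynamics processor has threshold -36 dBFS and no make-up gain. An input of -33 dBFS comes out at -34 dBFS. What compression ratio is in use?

Input overshoot = -33 − (-36) = 3 dB; output overshoot = -34 − (-36) = 2 dB.
Ratio = 3 / 2 = 1.5.

1.5:1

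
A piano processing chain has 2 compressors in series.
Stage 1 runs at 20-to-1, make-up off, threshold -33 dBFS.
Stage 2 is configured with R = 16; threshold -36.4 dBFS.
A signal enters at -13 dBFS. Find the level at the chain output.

Stage 1: 20 dB above -33 dBFS, reduced 20:1 to 1 dB above → -32 dBFS.
Stage 2: overshoot 4.4 dB → 4.4/16 = 0.275 dB → -36.125 dBFS.

-36.125 dBFS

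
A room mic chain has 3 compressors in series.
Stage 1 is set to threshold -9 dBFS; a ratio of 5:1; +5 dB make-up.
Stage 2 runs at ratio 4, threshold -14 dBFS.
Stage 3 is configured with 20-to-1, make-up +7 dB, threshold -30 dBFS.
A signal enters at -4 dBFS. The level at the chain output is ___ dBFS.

Stage 1: -4 dBFS is 5 dB over -9 dBFS; at 5:1 that becomes 1 dB over, giving -8 dBFS; +5 dB make-up → -3 dBFS.
Stage 2: 11 dB above -14 dBFS, reduced 4:1 to 2.75 dB above → -11.25 dBFS.
Stage 3: -11.25 dBFS is 18.75 dB over -30 dBFS; at 20:1 that becomes 0.9375 dB over, giving -29.0625 dBFS; +7 dB make-up → -22.0625 dBFS.

-22.0625 dBFS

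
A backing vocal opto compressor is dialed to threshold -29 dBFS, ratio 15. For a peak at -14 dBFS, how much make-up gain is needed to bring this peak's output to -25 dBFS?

3 dB

Overshoot 15 dB → 15/15 = 1 dB after compression, so the compressed level is -29 + 1 = -28 dBFS.
Make-up = target − compressed = -25 − (-28) = 3 dB.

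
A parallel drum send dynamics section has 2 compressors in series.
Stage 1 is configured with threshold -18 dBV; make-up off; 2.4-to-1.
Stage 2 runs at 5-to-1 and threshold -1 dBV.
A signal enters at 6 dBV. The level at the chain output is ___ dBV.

-8 dBV

Stage 1: overshoot 24 dB → 24/2.4 = 10 dB → -8 dBV.
Stage 2: -8 dBV is at or below the -1 dBV threshold — no compression; output -8 dBV.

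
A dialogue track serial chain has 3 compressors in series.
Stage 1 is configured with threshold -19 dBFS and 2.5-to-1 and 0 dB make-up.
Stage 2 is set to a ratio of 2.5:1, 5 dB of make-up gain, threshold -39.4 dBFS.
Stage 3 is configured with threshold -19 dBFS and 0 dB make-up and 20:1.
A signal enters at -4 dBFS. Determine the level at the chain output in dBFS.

Stage 1: -4 dBFS is 15 dB over -19 dBFS; at 2.5:1 that becomes 6 dB over, giving -13 dBFS.
Stage 2: -13 dBFS is 26.4 dB over -39.4 dBFS; at 2.5:1 that becomes 10.56 dB over, giving -28.84 dBFS; +5 dB make-up → -23.84 dBFS.
Stage 3: -23.84 dBFS is at or below the -19 dBFS threshold — no compression; output -23.84 dBFS.

-23.84 dBFS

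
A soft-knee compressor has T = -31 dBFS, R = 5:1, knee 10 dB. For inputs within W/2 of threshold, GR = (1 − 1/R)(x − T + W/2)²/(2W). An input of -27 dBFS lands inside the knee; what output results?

-30.24 dBFS

x − T + W/2 = -27 − (-31) + 5 = 9.
GR = (1 − 1/5) × 9² / 20 = 0.8 × 81 / 20 = 3.24 dB.
Output = -27 − 3.24 = -30.24 dBFS.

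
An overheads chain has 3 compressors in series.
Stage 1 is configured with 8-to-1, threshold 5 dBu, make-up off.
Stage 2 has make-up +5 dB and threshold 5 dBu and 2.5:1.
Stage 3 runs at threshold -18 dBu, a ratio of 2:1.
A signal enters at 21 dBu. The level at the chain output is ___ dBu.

Stage 1: 16 dB above 5 dBu, reduced 8:1 to 2 dB above → 7 dBu.
Stage 2: 7 dBu is 2 dB over 5 dBu; at 2.5:1 that becomes 0.8 dB over, giving 5.8 dBu; +5 dB make-up → 10.8 dBu.
Stage 3: 28.8 dB above -18 dBu, reduced 2:1 to 14.4 dB above → -3.6 dBu.

-3.6 dBu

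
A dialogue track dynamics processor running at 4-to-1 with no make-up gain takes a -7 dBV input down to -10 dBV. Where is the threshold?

-11 dBV

Input is 4 dB above T (since output overshoot × R = input overshoot: (-10 − T)·4 = -7 − T gives T = -11 dBV).
Check: -11 + (-7 − (-11))/4 = -11 + 1 = -10 dBV. ✓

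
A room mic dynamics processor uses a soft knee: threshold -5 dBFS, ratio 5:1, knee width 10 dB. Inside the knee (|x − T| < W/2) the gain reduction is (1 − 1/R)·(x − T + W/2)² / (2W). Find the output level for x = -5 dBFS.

x − T + W/2 = -5 − (-5) + 5 = 5.
GR = (1 − 1/5) × 5² / 20 = 0.8 × 25 / 20 = 1 dB.
Output = -5 − 1 = -6 dBFS.

-6 dBFS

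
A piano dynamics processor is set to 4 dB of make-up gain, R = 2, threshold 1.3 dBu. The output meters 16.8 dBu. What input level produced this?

24.3 dBu

Stripping the +4 dB make-up gives 12.8 dBu at the gain stage.
That's 11.5 dB above the 1.3 dBu threshold.
Undo the ratio: input overshoot = 11.5 × 2 = 23 dB, giving input = 24.3 dBu.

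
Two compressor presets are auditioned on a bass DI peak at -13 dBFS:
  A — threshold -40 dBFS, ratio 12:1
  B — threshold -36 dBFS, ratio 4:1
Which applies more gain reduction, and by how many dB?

A, by 7.5 dB

A: 27 dB over, compressed to 2.25 dB over, so 24.75 dB of GR.
B: 23 dB over, compressed to 5.75 dB over, so 17.25 dB of GR.
A applies 7.5 dB more gain reduction.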